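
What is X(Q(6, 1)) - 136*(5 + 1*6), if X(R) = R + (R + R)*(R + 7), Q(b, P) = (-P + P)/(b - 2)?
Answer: -1496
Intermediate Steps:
Q(b, P) = 0 (Q(b, P) = 0/(-2 + b) = 0)
X(R) = R + 2*R*(7 + R) (X(R) = R + (2*R)*(7 + R) = R + 2*R*(7 + R))
X(Q(6, 1)) - 136*(5 + 1*6) = 0*(15 + 2*0) - 136*(5 + 1*6) = 0*(15 + 0) - 136*(5 + 6) = 0*15 - 136*11 = 0 - 1496 = -1496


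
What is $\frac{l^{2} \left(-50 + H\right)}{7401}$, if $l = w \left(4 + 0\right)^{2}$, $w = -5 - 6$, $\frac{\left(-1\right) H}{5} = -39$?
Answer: $\frac{4491520}{7401} \approx 606.88$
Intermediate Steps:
$H = 195$ ($H = \left(-5\right) \left(-39\right) = 195$)
$w = -11$ ($w = -5 - 6 = -11$)
$l = -176$ ($l = - 11 \left(4 + 0\right)^{2} = - 11 \cdot 4^{2} = \left(-11\right) 16 = -176$)
$\frac{l^{2} \left(-50 + H\right)}{7401} = \frac{\left(-176\right)^{2} \left(-50 + 195\right)}{7401} = 30976 \cdot 145 \cdot \frac{1}{7401} = 4491520 \cdot \frac{1}{7401} = \frac{4491520}{7401}$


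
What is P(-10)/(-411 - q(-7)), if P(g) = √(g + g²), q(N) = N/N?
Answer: -3*√10/412 ≈ -0.023026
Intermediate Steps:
q(N) = 1
P(-10)/(-411 - q(-7)) = √(-10*(1 - 10))/(-411 - 1*1) = √(-10*(-9))/(-411 - 1) = √90/(-412) = (3*√10)*(-1/412) = -3*√10/412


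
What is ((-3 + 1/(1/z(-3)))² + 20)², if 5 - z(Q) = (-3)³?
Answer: 741321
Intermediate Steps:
z(Q) = 32 (z(Q) = 5 - 1*(-3)³ = 5 - 1*(-27) = 5 + 27 = 32)
((-3 + 1/(1/z(-3)))² + 20)² = ((-3 + 1/(1/32))² + 20)² = ((-3 + 32)² + 20)² = (29² + 20)² = (841 + 20)² = 861² = 741321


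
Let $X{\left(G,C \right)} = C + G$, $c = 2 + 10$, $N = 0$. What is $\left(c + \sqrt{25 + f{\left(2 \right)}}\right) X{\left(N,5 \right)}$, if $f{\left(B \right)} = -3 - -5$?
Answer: $60 + 15 \sqrt{3} \approx 85.981$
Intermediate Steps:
$f{\left(B \right)} = 2$ ($f{\left(B \right)} = -3 + 5 = 2$)
$c = 12$
$\left(c + \sqrt{25 + f{\left(2 \right)}}\right) X{\left(N,5 \right)} = \left(12 + \sqrt{25 + 2}\right) \left(5 + 0\right) = \left(12 + \sqrt{27}\right) 5 = \left(12 + 3 \sqrt{3}\right) 5 = 60 + 15 \sqrt{3}$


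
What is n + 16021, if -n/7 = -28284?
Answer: 214009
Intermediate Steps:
n = 197988 (n = -7*(-28284) = 197988)
n + 16021 = 197988 + 16021 = 214009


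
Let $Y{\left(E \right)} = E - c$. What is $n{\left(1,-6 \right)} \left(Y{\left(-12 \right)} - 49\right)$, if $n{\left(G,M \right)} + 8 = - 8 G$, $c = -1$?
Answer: $960$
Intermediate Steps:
$n{\left(G,M \right)} = -8 - 8 G$
$Y{\left(E \right)} = 1 + E$ ($Y{\left(E \right)} = E - -1 = E + 1 = 1 + E$)
$n{\left(1,-6 \right)} \left(Y{\left(-12 \right)} - 49\right) = \left(-8 - 8\right) \left(\left(1 - 12\right) - 49\right) = \left(-8 - 8\right) \left(-11 - 49\right) = \left(-16\right) \left(-60\right) = 960$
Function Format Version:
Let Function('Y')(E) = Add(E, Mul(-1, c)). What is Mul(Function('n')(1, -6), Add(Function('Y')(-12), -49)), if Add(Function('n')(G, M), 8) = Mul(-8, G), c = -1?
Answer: 960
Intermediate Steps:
Function('n')(G, M) = Add(-8, Mul(-8, G))
Function('Y')(E) = Add(1, E) (Function('Y')(E) = Add(E, Mul(-1, -1)) = Add(E, 1) = Add(1, E))
Mul(Function('n')(1, -6), Add(Function('Y')(-12), -49)) = Mul(Add(-8, Mul(-8, 1)), Add(Add(1, -12), -49)) = Mul(Add(-8, -8), Add(-11, -49)) = Mul(-16, -60) = 960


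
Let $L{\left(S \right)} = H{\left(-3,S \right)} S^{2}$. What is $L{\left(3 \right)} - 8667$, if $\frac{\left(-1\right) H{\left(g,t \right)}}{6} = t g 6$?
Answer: $-5751$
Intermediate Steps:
$H{\left(g,t \right)} = - 36 g t$ ($H{\left(g,t \right)} = - 6 t g 6 = - 6 g t 6 = - 6 \cdot 6 g t = - 36 g t$)
$L{\left(S \right)} = 108 S^{3}$ ($L{\left(S \right)} = \left(-36\right) \left(-3\right) S S^{2} = 108 S S^{2} = 108 S^{3}$)
$L{\left(3 \right)} - 8667 = 108 \cdot 3^{3} - 8667 = 108 \cdot 27 - 8667 = 2916 - 8667 = -5751$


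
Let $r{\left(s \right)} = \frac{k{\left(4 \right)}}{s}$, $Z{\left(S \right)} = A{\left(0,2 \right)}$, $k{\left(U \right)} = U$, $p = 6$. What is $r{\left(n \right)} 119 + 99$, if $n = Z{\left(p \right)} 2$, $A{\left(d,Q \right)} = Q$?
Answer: $218$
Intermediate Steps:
$Z{\left(S \right)} = 2$
$n = 4$ ($n = 2 \cdot 2 = 4$)
$r{\left(s \right)} = \frac{4}{s}$
$r{\left(n \right)} 119 + 99 = \frac{4}{4} \cdot 119 + 99 = 4 \cdot \frac{1}{4} \cdot 119 + 99 = 1 \cdot 119 + 99 = 119 + 99 = 218$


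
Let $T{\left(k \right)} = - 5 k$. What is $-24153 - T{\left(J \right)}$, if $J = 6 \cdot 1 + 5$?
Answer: $-24098$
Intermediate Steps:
$J = 11$ ($J = 6 + 5 = 11$)
$-24153 - T{\left(J \right)} = -24153 - \left(-5\right) 11 = -24153 - -55 = -24153 + 55 = -24098$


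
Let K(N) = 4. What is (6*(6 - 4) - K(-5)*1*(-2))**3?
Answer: 8000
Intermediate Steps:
(6*(6 - 4) - K(-5)*1*(-2))**3 = (6*(6 - 4) - 4*1*(-2))**3 = (6*2 - 4*(-2))**3 = (12 - 1*(-8))**3 = (12 + 8)**3 = 20**3 = 8000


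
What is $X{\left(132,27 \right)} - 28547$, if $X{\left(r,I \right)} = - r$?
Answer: $-28679$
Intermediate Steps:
$X{\left(132,27 \right)} - 28547 = \left(-1\right) 132 - 28547 = -132 - 28547 = -28679$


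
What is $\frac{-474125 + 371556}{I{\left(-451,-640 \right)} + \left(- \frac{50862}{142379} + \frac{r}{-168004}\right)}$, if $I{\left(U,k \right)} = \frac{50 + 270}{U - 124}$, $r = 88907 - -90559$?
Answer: $\frac{815461427706010}{15757440749} \approx 51751.0$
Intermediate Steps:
$r = 179466$ ($r = 88907 + 90559 = 179466$)
$I{\left(U,k \right)} = \frac{320}{-124 + U}$
$\frac{-474125 + 371556}{I{\left(-451,-640 \right)} + \left(- \frac{50862}{142379} + \frac{r}{-168004}\right)} = \frac{-474125 + 371556}{\frac{320}{-124 - 451} + \left(- \frac{50862}{142379} + \frac{179466}{-168004}\right)} = - \frac{102569}{\frac{320}{-575} + \left(\left(-50862\right) \frac{1}{142379} + 179466 \left(- \frac{1}{168004}\right)\right)} = - \frac{102569}{320 \left(- \frac{1}{575}\right) - \frac{98546847}{69133646}} = - \frac{102569}{- \frac{64}{115} - \frac{98546847}{69133646}} = - \frac{102569}{- \frac{15757440749}{7950369290}} = \left(-102569\right) \left(- \frac{7950369290}{15757440749}\right) = \frac{815461427706010}{15757440749}$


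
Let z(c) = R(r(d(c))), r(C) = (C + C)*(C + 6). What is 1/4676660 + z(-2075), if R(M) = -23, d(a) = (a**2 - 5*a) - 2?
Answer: -107563179/4676660 ≈ -23.000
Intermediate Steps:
d(a) = -2 + a**2 - 5*a
r(C) = 2*C*(6 + C) (r(C) = (2*C)*(6 + C) = 2*C*(6 + C))
z(c) = -23
1/4676660 + z(-2075) = 1/4676660 - 23 = -107563179/4676660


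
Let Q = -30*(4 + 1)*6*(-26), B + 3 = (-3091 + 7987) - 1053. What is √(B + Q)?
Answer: 2*√6810 ≈ 165.05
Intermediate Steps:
B = 3840 (B = -3 + ((-3091 + 7987) - 1053) = -3 + (4896 - 1053) = -3 + 3843 = 3840)
Q = 23400 (Q = -150*6*(-26) = -30*30*(-26) = -900*(-26) = 23400)
√(B + Q) = √(3840 + 23400) = √27240 = 2*√6810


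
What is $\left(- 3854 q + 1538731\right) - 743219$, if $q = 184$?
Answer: $86376$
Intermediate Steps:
$\left(- 3854 q + 1538731\right) - 743219 = \left(\left(-3854\right) 184 + 1538731\right) - 743219 = \left(-709136 + 1538731\right) - 743219 = 829595 - 743219 = 86376$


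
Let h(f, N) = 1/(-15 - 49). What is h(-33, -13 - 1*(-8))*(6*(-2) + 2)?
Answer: 5/32 ≈ 0.15625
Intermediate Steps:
h(f, N) = -1/64 (h(f, N) = 1/(-64) = -1/64)
h(-33, -13 - 1*(-8))*(6*(-2) + 2) = -(6*(-2) + 2)/64 = -(-12 + 2)/64 = -1/64*(-10) = 5/32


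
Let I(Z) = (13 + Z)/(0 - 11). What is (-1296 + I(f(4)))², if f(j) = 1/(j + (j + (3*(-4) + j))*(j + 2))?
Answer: 81441173641/48400 ≈ 1.6827e+6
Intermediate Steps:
f(j) = 1/(j + (-12 + 2*j)*(2 + j)) (f(j) = 1/(j + (j + (-12 + j))*(2 + j)) = 1/(j + (-12 + 2*j)*(2 + j)))
I(Z) = -13/11 - Z/11 (I(Z) = (13 + Z)/(-11) = (13 + Z)*(-1/11) = -13/11 - Z/11)
(-1296 + I(f(4)))² = (-1296 + (-13/11 - 1/(11*(-24 - 7*4 + 2*4²))))² = (-1296 + (-13/11 - 1/(11*(-24 - 28 + 2*16))))² = (-1296 + (-13/11 - 1/(11*(-24 - 28 + 32))))² = (-1296 + (-13/11 - 1/11/(-20)))² = (-1296 + (-13/11 - 1/11*(-1/20)))² = (-1296 + (-13/11 + 1/220))² = (-1296 - 259/220)² = (-285379/220)² = 81441173641/48400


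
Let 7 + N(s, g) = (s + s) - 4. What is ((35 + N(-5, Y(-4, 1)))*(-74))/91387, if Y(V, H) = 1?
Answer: -1036/91387 ≈ -0.011336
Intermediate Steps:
N(s, g) = -11 + 2*s (N(s, g) = -7 + ((s + s) - 4) = -7 + (2*s - 4) = -7 + (-4 + 2*s) = -11 + 2*s)
((35 + N(-5, Y(-4, 1)))*(-74))/91387 = ((35 + (-11 + 2*(-5)))*(-74))/91387 = ((35 + (-11 - 10))*(-74))*(1/91387) = ((35 - 21)*(-74))*(1/91387) = (14*(-74))*(1/91387) = -1036*1/91387 = -1036/91387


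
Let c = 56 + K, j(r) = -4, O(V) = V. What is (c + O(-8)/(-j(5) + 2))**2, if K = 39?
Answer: 78961/9 ≈ 8773.4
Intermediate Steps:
c = 95 (c = 56 + 39 = 95)
(c + O(-8)/(-j(5) + 2))**2 = (95 - 8/(-1*(-4) + 2))**2 = (95 - 8/(4 + 2))**2 = (95 - 8/6)**2 = (95 - 8*1/6)**2 = (95 - 4/3)**2 = (281/3)**2 = 78961/9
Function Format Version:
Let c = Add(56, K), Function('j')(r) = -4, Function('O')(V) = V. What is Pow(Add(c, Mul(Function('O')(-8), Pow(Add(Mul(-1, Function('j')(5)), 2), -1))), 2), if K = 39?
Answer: Rational(78961, 9) ≈ 8773.4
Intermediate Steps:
c = 95 (c = Add(56, 39) = 95)
Pow(Add(c, Mul(Function('O')(-8), Pow(Add(Mul(-1, Function('j')(5)), 2), -1))), 2) = Pow(Add(95, Mul(-8, Pow(Add(Mul(-1, -4), 2), -1))), 2) = Pow(Add(95, Mul(-8, Pow(Add(4, 2), -1))), 2) = Pow(Add(95, Mul(-8, Pow(6, -1))), 2) = Pow(Add(95, Mul(-8, Rational(1, 6))), 2) = Pow(Add(95, Rational(-4, 3)), 2) = Pow(Rational(281, 3), 2) = Rational(78961, 9)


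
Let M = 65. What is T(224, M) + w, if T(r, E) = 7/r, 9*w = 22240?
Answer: 711689/288 ≈ 2471.1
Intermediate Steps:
w = 22240/9 (w = (1/9)*22240 = 22240/9 ≈ 2471.1)
T(224, M) + w = 7/224 + 22240/9 = 7*(1/224) + 22240/9 = 1/32 + 22240/9 = 711689/288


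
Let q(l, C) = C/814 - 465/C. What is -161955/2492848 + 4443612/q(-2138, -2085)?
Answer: -1253346490674402351/659560216688 ≈ -1.9003e+6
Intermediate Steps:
q(l, C) = -465/C + C/814 (q(l, C) = C*(1/814) - 465/C = C/814 - 465/C = -465/C + C/814)
-161955/2492848 + 4443612/q(-2138, -2085) = -161955/2492848 + 4443612/(-465/(-2085) + (1/814)*(-2085)) = -161955*1/2492848 + 4443612/(-465*(-1/2085) - 2085/814) = -161955/2492848 + 4443612/(31/139 - 2085/814) = -161955/2492848 + 4443612/(-264581/113146) = -161955/2492848 + 4443612*(-113146/264581) = -161955/2492848 - 502776923352/264581 = -1253346490674402351/659560216688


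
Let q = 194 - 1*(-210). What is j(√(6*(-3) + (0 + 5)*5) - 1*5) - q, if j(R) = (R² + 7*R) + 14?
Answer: -393 - 3*√7 ≈ -400.94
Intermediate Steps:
j(R) = 14 + R² + 7*R
q = 404 (q = 194 + 210 = 404)
j(√(6*(-3) + (0 + 5)*5) - 1*5) - q = (14 + (√(6*(-3) + (0 + 5)*5) - 1*5)² + 7*(√(6*(-3) + (0 + 5)*5) - 1*5)) - 1*404 = (14 + (√(-18 + 5*5) - 5)² + 7*(√(-18 + 5*5) - 5)) - 404 = (14 + (√(-18 + 25) - 5)² + 7*(√(-18 + 25) - 5)) - 404 = (14 + (√7 - 5)² + 7*(√7 - 5)) - 404 = (14 + (-5 + √7)² + 7*(-5 + √7)) - 404 = (14 + (-5 + √7)² + (-35 + 7*√7)) - 404 = (-21 + (-5 + √7)² + 7*√7) - 404 = -425 + (-5 + √7)² + 7*√7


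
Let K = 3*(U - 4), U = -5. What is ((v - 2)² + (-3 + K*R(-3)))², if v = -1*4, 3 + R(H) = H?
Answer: 38025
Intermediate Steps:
R(H) = -3 + H
K = -27 (K = 3*(-5 - 4) = 3*(-9) = -27)
v = -4
((v - 2)² + (-3 + K*R(-3)))² = ((-4 - 2)² + (-3 - 27*(-3 - 3)))² = ((-6)² + (-3 - 27*(-6)))² = (36 + (-3 + 162))² = (36 + 159)² = 195² = 38025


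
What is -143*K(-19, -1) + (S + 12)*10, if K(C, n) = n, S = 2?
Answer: 283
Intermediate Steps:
-143*K(-19, -1) + (S + 12)*10 = -143*(-1) + (2 + 12)*10 = 143 + 14*10 = 143 + 140 = 283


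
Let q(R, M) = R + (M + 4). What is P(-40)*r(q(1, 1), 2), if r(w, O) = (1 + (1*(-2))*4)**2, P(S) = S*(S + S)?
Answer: 156800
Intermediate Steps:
q(R, M) = 4 + M + R (q(R, M) = R + (4 + M) = 4 + M + R)
P(S) = 2*S**2 (P(S) = S*(2*S) = 2*S**2)
r(w, O) = 49 (r(w, O) = (1 - 2*4)**2 = (1 - 8)**2 = (-7)**2 = 49)
P(-40)*r(q(1, 1), 2) = (2*(-40)**2)*49 = (2*1600)*49 = 3200*49 = 156800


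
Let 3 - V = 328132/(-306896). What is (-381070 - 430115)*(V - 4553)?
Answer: 283113434687895/76724 ≈ 3.6900e+9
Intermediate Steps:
V = 312205/76724 (V = 3 - 328132/(-306896) = 3 - 328132*(-1)/306896 = 3 - 1*(-82033/76724) = 3 + 82033/76724 = 312205/76724 ≈ 4.0692)
(-381070 - 430115)*(V - 4553) = (-381070 - 430115)*(312205/76724 - 4553) = -811185*(-349012167/76724) = 283113434687895/76724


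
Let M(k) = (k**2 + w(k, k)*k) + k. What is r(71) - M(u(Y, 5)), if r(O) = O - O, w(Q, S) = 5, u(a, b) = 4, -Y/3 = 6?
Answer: -40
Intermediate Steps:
Y = -18 (Y = -3*6 = -18)
r(O) = 0
M(k) = k**2 + 6*k (M(k) = (k**2 + 5*k) + k = k**2 + 6*k)
r(71) - M(u(Y, 5)) = 0 - 4*(6 + 4) = 0 - 4*10 = 0 - 1*40 = 0 - 40 = -40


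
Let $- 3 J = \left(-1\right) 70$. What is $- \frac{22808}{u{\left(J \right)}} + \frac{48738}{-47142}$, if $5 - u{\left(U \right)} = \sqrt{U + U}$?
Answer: $\frac{537501769}{102141} + \frac{45616 \sqrt{105}}{65} \approx 12454.0$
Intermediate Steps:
$J = \frac{70}{3}$ ($J = - \frac{\left(-1\right) 70}{3} = \left(- \frac{1}{3}\right) \left(-70\right) = \frac{70}{3} \approx 23.333$)
$u{\left(U \right)} = 5 - \sqrt{2} \sqrt{U}$ ($u{\left(U \right)} = 5 - \sqrt{U + U} = 5 - \sqrt{2 U} = 5 - \sqrt{2} \sqrt{U}$)
$- \frac{22808}{u{\left(J \right)}} + \frac{48738}{-47142} = - \frac{22808}{5 - \sqrt{2} \sqrt{\frac{70}{3}}} + \frac{48738}{-47142} = - \frac{22808}{5 - \sqrt{2} \frac{\sqrt{210}}{3}} + 48738 \left(- \frac{1}{47142}\right) = - \frac{22808}{5 - \frac{2 \sqrt{105}}{3}} - \frac{8123}{7857} = - \frac{8123}{7857} - \frac{22808}{5 - \frac{2 \sqrt{105}}{3}}$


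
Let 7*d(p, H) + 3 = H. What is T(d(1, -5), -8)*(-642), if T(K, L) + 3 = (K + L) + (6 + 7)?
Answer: -3852/7 ≈ -550.29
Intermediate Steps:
d(p, H) = -3/7 + H/7
T(K, L) = 10 + K + L (T(K, L) = -3 + ((K + L) + (6 + 7)) = -3 + ((K + L) + 13) = -3 + (13 + K + L) = 10 + K + L)
T(d(1, -5), -8)*(-642) = (10 + (-3/7 + (⅐)*(-5)) - 8)*(-642) = (10 + (-3/7 - 5/7) - 8)*(-642) = (10 - 8/7 - 8)*(-642) = (6/7)*(-642) = -3852/7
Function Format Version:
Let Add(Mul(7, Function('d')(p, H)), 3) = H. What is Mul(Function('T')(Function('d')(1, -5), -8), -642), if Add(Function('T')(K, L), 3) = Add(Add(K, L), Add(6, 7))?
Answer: Rational(-3852, 7) ≈ -550.29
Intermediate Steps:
Function('d')(p, H) = Add(Rational(-3, 7), Mul(Rational(1, 7), H))
Function('T')(K, L) = Add(10, K, L) (Function('T')(K, L) = Add(-3, Add(Add(K, L), Add(6, 7))) = Add(-3, Add(Add(K, L), 13)) = Add(-3, Add(13, K, L)) = Add(10, K, L))
Mul(Function('T')(Function('d')(1, -5), -8), -642) = Mul(Add(10, Add(Rational(-3, 7), Mul(Rational(1, 7), -5)), -8), -642) = Mul(Add(10, Add(Rational(-3, 7), Rational(-5, 7)), -8), -642) = Mul(Add(10, Rational(-8, 7), -8), -642) = Mul(Rational(6, 7), -642) = Rational(-3852, 7)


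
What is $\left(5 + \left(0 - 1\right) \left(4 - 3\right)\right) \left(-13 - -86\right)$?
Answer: $292$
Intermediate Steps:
$\left(5 + \left(0 - 1\right) \left(4 - 3\right)\right) \left(-13 - -86\right) = \left(5 + \left(0 - 1\right) 1\right) \left(-13 + 86\right) = \left(5 - 1\right) 73 = 4 \cdot 73 = 292$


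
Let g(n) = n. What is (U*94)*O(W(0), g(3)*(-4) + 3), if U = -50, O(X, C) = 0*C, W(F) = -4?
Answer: 0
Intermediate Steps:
O(X, C) = 0
(U*94)*O(W(0), g(3)*(-4) + 3) = -50*94*0 = -4700*0 = 0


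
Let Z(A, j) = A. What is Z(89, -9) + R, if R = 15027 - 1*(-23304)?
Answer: 38420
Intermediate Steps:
R = 38331 (R = 15027 + 23304 = 38331)
Z(89, -9) + R = 89 + 38331 = 38420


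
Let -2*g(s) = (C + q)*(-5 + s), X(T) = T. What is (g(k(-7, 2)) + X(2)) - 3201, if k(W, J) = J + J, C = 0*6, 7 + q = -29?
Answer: -3217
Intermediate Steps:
q = -36 (q = -7 - 29 = -36)
C = 0
k(W, J) = 2*J
g(s) = -90 + 18*s (g(s) = -(0 - 36)*(-5 + s)/2 = -(-18)*(-5 + s) = -(180 - 36*s)/2 = -90 + 18*s)
(g(k(-7, 2)) + X(2)) - 3201 = ((-90 + 18*(2*2)) + 2) - 3201 = ((-90 + 18*4) + 2) - 3201 = ((-90 + 72) + 2) - 3201 = (-18 + 2) - 3201 = -16 - 3201 = -3217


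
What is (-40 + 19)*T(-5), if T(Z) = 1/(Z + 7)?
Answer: -21/2 ≈ -10.500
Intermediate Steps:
T(Z) = 1/(7 + Z)
(-40 + 19)*T(-5) = (-40 + 19)/(7 - 5) = -21/2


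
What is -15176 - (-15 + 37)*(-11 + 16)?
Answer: -15286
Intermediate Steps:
-15176 - (-15 + 37)*(-11 + 16) = -15176 - 22*5 = -15176 - 1*110 = -15176 - 110 = -15286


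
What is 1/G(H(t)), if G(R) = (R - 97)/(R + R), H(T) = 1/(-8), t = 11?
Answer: 2/777 ≈ 0.0025740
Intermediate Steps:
H(T) = -1/8
G(R) = (-97 + R)/(2*R) (G(R) = (-97 + R)/((2*R)) = (-97 + R)*(1/(2*R)) = (-97 + R)/(2*R))
1/G(H(t)) = 1/((-97 - 1/8)/(2*(-1/8))) = 1/((1/2)*(-8)*(-777/8)) = 1/(777/2) = 2/777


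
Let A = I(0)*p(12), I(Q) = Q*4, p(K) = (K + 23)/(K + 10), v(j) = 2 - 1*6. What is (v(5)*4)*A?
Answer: 0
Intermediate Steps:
v(j) = -4 (v(j) = 2 - 6 = -4)
p(K) = (23 + K)/(10 + K)
I(Q) = 4*Q
A = 0 (A = (4*0)*((23 + 12)/(10 + 12)) = 0*(35/22) = 0)
(v(5)*4)*A = -4*4*0 = -16*0 = 0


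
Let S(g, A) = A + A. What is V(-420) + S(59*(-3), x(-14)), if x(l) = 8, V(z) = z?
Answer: -404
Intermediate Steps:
S(g, A) = 2*A
V(-420) + S(59*(-3), x(-14)) = -420 + 2*8 = -420 + 16 = -404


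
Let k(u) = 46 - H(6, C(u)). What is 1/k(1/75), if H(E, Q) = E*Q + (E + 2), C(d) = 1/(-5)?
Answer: 5/196 ≈ 0.025510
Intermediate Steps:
C(d) = -1/5 (C(d) = 1*(-1/5) = -1/5)
H(E, Q) = 2 + E + E*Q (H(E, Q) = E*Q + (2 + E) = 2 + E + E*Q)
k(u) = 196/5 (k(u) = 46 - (2 + 6 + 6*(-1/5)) = 46 - (2 + 6 - 6/5) = 46 - 1*34/5 = 46 - 34/5 = 196/5)
1/k(1/75) = 1/(196/5) = 5/196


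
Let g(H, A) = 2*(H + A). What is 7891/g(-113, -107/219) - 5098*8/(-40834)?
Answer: -2015856721/59699308 ≈ -33.767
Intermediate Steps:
g(H, A) = 2*A + 2*H (g(H, A) = 2*(A + H) = 2*A + 2*H)
7891/g(-113, -107/219) - 5098*8/(-40834) = 7891/(2*(-107/219) + 2*(-113)) - 5098*8/(-40834) = 7891/(2*(-107*1/219) - 226) - 40784*(-1/40834) = 7891/(2*(-107/219) - 226) + 20392/20417 = 7891/(-214/219 - 226) + 20392/20417 = 7891/(-49708/219) + 20392/20417 = 7891*(-219/49708) + 20392/20417 = -1728129/49708 + 20392/20417 = -2015856721/59699308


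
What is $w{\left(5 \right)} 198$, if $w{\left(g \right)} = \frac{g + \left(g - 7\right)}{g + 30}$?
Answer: $\frac{594}{35} \approx 16.971$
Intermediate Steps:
$w{\left(g \right)} = \frac{-7 + 2 g}{30 + g}$ ($w{\left(g \right)} = \frac{g + \left(-7 + g\right)}{30 + g} = \frac{-7 + 2 g}{30 + g}$)
$w{\left(5 \right)} 198 = \frac{-7 + 2 \cdot 5}{30 + 5} \cdot 198 = \frac{-7 + 10}{35} \cdot 198 = \frac{1}{35} \cdot 3 \cdot 198 = \frac{3}{35} \cdot 198 = \frac{594}{35}$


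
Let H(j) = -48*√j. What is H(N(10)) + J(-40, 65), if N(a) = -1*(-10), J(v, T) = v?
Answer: -40 - 48*√10 ≈ -191.79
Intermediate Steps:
N(a) = 10
H(N(10)) + J(-40, 65) = -48*√10 - 40 = -40 - 48*√10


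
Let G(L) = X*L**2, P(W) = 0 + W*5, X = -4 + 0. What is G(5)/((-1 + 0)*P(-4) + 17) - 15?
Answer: -655/37 ≈ -17.703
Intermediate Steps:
X = -4
P(W) = 5*W (P(W) = 0 + 5*W = 5*W)
G(L) = -4*L**2
G(5)/((-1 + 0)*P(-4) + 17) - 15 = (-4*5**2)/((-1 + 0)*(5*(-4)) + 17) - 15 = (-4*25)/(-1*(-20) + 17) - 15 = -100/(20 + 17) - 15 = -100/37 - 15 = -655/37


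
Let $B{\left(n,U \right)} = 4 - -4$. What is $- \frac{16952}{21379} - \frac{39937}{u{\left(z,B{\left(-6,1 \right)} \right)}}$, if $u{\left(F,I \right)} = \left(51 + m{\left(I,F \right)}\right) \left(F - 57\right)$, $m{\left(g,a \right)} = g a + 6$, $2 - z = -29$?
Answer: $\frac{719383763}{169535470} \approx 4.2433$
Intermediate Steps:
$B{\left(n,U \right)} = 8$ ($B{\left(n,U \right)} = 4 + 4 = 8$)
$z = 31$ ($z = 2 - -29 = 2 + 29 = 31$)
$m{\left(g,a \right)} = 6 + a g$ ($m{\left(g,a \right)} = a g + 6 = 6 + a g$)
$u{\left(F,I \right)} = \left(-57 + F\right) \left(57 + F I\right)$ ($u{\left(F,I \right)} = \left(51 + \left(6 + F I\right)\right) \left(F - 57\right) = \left(57 + F I\right) \left(-57 + F\right) = \left(-57 + F\right) \left(57 + F I\right)$)
$- \frac{16952}{21379} - \frac{39937}{u{\left(z,B{\left(-6,1 \right)} \right)}} = - \frac{16952}{21379} - \frac{39937}{-3249 + 57 \cdot 31 + 8 \cdot 31^{2} - 1767 \cdot 8} = \left(-16952\right) \frac{1}{21379} - \frac{39937}{-3249 + 1767 + 8 \cdot 961 - 14136} = - \frac{16952}{21379} - \frac{39937}{-3249 + 1767 + 7688 - 14136} = - \frac{16952}{21379} - \frac{39937}{-7930} = - \frac{16952}{21379} - - \frac{39937}{7930} = - \frac{16952}{21379} + \frac{39937}{7930} = \frac{719383763}{169535470}$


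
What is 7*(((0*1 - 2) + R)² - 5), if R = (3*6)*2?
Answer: 8057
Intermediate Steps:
R = 36 (R = 18*2 = 36)
7*(((0*1 - 2) + R)² - 5) = 7*(((0*1 - 2) + 36)² - 5) = 7*(((0 - 2) + 36)² - 5) = 7*((-2 + 36)² - 5) = 7*(34² - 5) = 7*(1156 - 5) = 7*1151 = 8057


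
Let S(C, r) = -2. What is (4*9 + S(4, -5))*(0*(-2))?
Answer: 0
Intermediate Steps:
(4*9 + S(4, -5))*(0*(-2)) = (4*9 - 2)*(0*(-2)) = (36 - 2)*0 = 34*0 = 0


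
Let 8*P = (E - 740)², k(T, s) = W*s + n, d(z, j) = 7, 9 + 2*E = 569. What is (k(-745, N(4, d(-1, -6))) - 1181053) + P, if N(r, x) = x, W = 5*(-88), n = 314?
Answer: -1157369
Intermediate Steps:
E = 280 (E = -9/2 + (½)*569 = -9/2 + 569/2 = 280)
W = -440
k(T, s) = 314 - 440*s (k(T, s) = -440*s + 314 = 314 - 440*s)
P = 26450 (P = (280 - 740)²/8 = (⅛)*(-460)² = (⅛)*211600 = 26450)
(k(-745, N(4, d(-1, -6))) - 1181053) + P = ((314 - 440*7) - 1181053) + 26450 = ((314 - 3080) - 1181053) + 26450 = (-2766 - 1181053) + 26450 = -1183819 + 26450 = -1157369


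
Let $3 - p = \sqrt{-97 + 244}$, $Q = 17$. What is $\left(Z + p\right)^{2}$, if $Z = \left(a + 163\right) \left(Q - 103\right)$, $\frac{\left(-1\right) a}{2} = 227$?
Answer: $626450988 - 350406 \sqrt{3} \approx 6.2584 \cdot 10^{8}$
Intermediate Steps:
$p = 3 - 7 \sqrt{3}$ ($p = 3 - \sqrt{-97 + 244} = 3 - \sqrt{147} = 3 - 7 \sqrt{3} \approx -9.1244$)
$a = -454$ ($a = \left(-2\right) 227 = -454$)
$Z = 25026$ ($Z = \left(-454 + 163\right) \left(17 - 103\right) = \left(-291\right) \left(-86\right) = 25026$)
$\left(Z + p\right)^{2} = \left(25026 + \left(3 - 7 \sqrt{3}\right)\right)^{2} = \left(25029 - 7 \sqrt{3}\right)^{2}$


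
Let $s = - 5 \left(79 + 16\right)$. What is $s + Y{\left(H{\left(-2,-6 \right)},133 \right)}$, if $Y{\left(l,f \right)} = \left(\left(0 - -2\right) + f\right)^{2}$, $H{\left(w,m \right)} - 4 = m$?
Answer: $17750$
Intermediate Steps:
$H{\left(w,m \right)} = 4 + m$
$Y{\left(l,f \right)} = \left(2 + f\right)^{2}$ ($Y{\left(l,f \right)} = \left(\left(0 + 2\right) + f\right)^{2} = \left(2 + f\right)^{2}$)
$s = -475$ ($s = \left(-5\right) 95 = -475$)
$s + Y{\left(H{\left(-2,-6 \right)},133 \right)} = -475 + \left(2 + 133\right)^{2} = -475 + 135^{2} = -475 + 18225 = 17750$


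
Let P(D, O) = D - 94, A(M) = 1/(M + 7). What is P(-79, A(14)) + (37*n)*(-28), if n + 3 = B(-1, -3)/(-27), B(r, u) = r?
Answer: 78209/27 ≈ 2896.6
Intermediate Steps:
n = -80/27 (n = -3 - 1/(-27) = -3 - 1*(-1/27) = -3 + 1/27 = -80/27 ≈ -2.9630)
A(M) = 1/(7 + M)
P(D, O) = -94 + D
P(-79, A(14)) + (37*n)*(-28) = (-94 - 79) + (37*(-80/27))*(-28) = -173 - 2960/27*(-28) = -173 + 82880/27 = 78209/27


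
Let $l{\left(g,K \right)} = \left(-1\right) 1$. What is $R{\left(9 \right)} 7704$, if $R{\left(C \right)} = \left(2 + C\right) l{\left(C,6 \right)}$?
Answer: $-84744$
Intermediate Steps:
$l{\left(g,K \right)} = -1$
$R{\left(C \right)} = -2 - C$ ($R{\left(C \right)} = \left(2 + C\right) \left(-1\right) = -2 - C$)
$R{\left(9 \right)} 7704 = \left(-2 - 9\right) 7704 = \left(-11\right) 7704 = -84744$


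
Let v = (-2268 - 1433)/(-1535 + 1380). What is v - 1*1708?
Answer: -261039/155 ≈ -1684.1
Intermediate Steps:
v = 3701/155 (v = -3701/(-155) = -3701*(-1/155) = 3701/155 ≈ 23.877)
v - 1*1708 = 3701/155 - 1*1708 = 3701/155 - 1708 = -261039/155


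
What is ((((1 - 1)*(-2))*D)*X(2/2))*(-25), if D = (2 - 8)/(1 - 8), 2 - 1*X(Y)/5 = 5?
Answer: 0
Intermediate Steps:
X(Y) = -15 (X(Y) = 10 - 5*5 = 10 - 25 = -15)
D = 6/7 (D = -6/(-7) = -6*(-⅐) = 6/7 ≈ 0.85714)
((((1 - 1)*(-2))*D)*X(2/2))*(-25) = ((((1 - 1)*(-2))*(6/7))*(-15))*(-25) = (((0*(-2))*(6/7))*(-15))*(-25) = ((0*(6/7))*(-15))*(-25) = (0*(-15))*(-25) = 0*(-25) = 0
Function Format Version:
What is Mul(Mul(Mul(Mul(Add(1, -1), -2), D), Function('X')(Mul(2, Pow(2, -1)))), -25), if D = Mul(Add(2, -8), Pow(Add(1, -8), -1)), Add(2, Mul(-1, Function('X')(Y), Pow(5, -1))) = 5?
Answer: 0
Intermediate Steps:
Function('X')(Y) = -15 (Function('X')(Y) = Add(10, Mul(-5, 5)) = Add(10, -25) = -15)
D = Rational(6, 7) (D = Mul(-6, Pow(-7, -1)) = Mul(-6, Rational(-1, 7)) = Rational(6, 7) ≈ 0.85714)
Mul(Mul(Mul(Mul(Add(1, -1), -2), D), Function('X')(Mul(2, Pow(2, -1)))), -25) = Mul(Mul(Mul(Mul(Add(1, -1), -2), Rational(6, 7)), -15), -25) = Mul(Mul(Mul(Mul(0, -2), Rational(6, 7)), -15), -25) = Mul(Mul(Mul(0, Rational(6, 7)), -15), -25) = Mul(Mul(0, -15), -25) = Mul(0, -25) = 0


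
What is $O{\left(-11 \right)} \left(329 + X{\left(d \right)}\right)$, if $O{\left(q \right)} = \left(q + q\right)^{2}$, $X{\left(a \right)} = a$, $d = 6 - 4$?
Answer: $160204$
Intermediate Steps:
$d = 2$ ($d = 6 - 4 = 2$)
$O{\left(q \right)} = 4 q^{2}$ ($O{\left(q \right)} = \left(2 q\right)^{2} = 4 q^{2}$)
$O{\left(-11 \right)} \left(329 + X{\left(d \right)}\right) = 4 \left(-11\right)^{2} \left(329 + 2\right) = 4 \cdot 121 \cdot 331 = 484 \cdot 331 = 160204$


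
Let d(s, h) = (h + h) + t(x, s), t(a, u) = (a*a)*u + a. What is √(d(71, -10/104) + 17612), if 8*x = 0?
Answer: √11905582/26 ≈ 132.71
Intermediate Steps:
x = 0 (x = (⅛)*0 = 0)
t(a, u) = a + u*a² (t(a, u) = a²*u + a = u*a² + a = a + u*a²)
d(s, h) = 2*h (d(s, h) = (h + h) + 0*(1 + 0*s) = 2*h + 0*(1 + 0) = 2*h + 0*1 = 2*h + 0 = 2*h)
√(d(71, -10/104) + 17612) = √(2*(-10/104) + 17612) = √(2*(-10*1/104) + 17612) = √(2*(-5/52) + 17612) = √(-5/26 + 17612) = √(457907/26) = √11905582/26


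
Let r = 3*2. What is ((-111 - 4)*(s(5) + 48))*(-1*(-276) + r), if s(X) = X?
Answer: -1718790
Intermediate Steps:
r = 6
((-111 - 4)*(s(5) + 48))*(-1*(-276) + r) = ((-111 - 4)*(5 + 48))*(-1*(-276) + 6) = (-115*53)*(276 + 6) = -6095*282 = -1718790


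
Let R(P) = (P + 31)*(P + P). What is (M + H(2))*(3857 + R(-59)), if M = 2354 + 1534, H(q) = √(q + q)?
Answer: 27856290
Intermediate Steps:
R(P) = 2*P*(31 + P) (R(P) = (31 + P)*(2*P) = 2*P*(31 + P))
H(q) = √2*√q (H(q) = √(2*q) = √2*√q)
M = 3888
(M + H(2))*(3857 + R(-59)) = (3888 + √2*√2)*(3857 + 2*(-59)*(31 - 59)) = (3888 + 2)*(3857 + 2*(-59)*(-28)) = 3890*(3857 + 3304) = 3890*7161 = 27856290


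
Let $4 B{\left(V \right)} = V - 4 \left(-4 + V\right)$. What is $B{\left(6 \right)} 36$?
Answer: $-18$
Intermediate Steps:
$B{\left(V \right)} = 4 - \frac{3 V}{4}$ ($B{\left(V \right)} = \frac{V - 4 \left(-4 + V\right)}{4} = \frac{V - \left(-16 + 4 V\right)}{4} = \frac{16 - 3 V}{4} = 4 - \frac{3 V}{4}$)
$B{\left(6 \right)} 36 = \left(4 - \frac{9}{2}\right) 36 = \left(- \frac{1}{2}\right) 36 = -18$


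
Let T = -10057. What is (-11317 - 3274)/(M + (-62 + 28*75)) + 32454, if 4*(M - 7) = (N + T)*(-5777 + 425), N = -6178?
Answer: 705046097059/21724475 ≈ 32454.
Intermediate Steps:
M = 21722437 (M = 7 + ((-6178 - 10057)*(-5777 + 425))/4 = 7 + (-16235*(-5352))/4 = 7 + (1/4)*86889720 = 7 + 21722430 = 21722437)
(-11317 - 3274)/(M + (-62 + 28*75)) + 32454 = (-11317 - 3274)/(21722437 + (-62 + 28*75)) + 32454 = -14591/(21722437 + (-62 + 2100)) + 32454 = -14591/(21722437 + 2038) + 32454 = -14591/21724475 + 32454 = 705046097059/21724475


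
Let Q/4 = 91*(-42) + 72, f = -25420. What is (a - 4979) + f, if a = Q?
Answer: -45399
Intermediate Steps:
Q = -15000 (Q = 4*(91*(-42) + 72) = 4*(-3822 + 72) = 4*(-3750) = -15000)
a = -15000
(a - 4979) + f = (-15000 - 4979) - 25420 = -19979 - 25420 = -45399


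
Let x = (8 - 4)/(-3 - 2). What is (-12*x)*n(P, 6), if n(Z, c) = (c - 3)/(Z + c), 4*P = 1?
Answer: 576/125 ≈ 4.6080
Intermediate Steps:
P = 1/4 (P = (1/4)*1 = 1/4 ≈ 0.25000)
n(Z, c) = (-3 + c)/(Z + c)
x = -4/5 (x = 4/(-5) = 4*(-1/5) = -4/5 ≈ -0.80000)
(-12*x)*n(P, 6) = (-12*(-4/5))*((-3 + 6)/(1/4 + 6)) = 48*(3/(25/4))/5 = 48*((4/25)*3)/5 = (48/5)*(12/25) = 576/125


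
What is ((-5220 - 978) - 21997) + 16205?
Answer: -11990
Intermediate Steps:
((-5220 - 978) - 21997) + 16205 = (-6198 - 21997) + 16205 = -28195 + 16205 = -11990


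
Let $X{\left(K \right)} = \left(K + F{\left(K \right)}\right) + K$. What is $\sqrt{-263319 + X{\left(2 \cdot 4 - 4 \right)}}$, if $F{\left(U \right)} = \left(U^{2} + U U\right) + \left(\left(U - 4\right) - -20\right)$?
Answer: $3 i \sqrt{29251} \approx 513.09 i$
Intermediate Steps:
$F{\left(U \right)} = 16 + U + 2 U^{2}$ ($F{\left(U \right)} = \left(U^{2} + U^{2}\right) + \left(\left(-4 + U\right) + 20\right) = 2 U^{2} + \left(16 + U\right) = 16 + U + 2 U^{2}$)
$X{\left(K \right)} = 16 + 2 K^{2} + 3 K$ ($X{\left(K \right)} = \left(K + \left(16 + K + 2 K^{2}\right)\right) + K = \left(16 + 2 K + 2 K^{2}\right) + K = 16 + 2 K^{2} + 3 K$)
$\sqrt{-263319 + X{\left(2 \cdot 4 - 4 \right)}} = \sqrt{-263319 + \left(16 + 2 \left(2 \cdot 4 - 4\right)^{2} + 3 \left(2 \cdot 4 - 4\right)\right)} = \sqrt{-263319 + \left(16 + 2 \left(8 - 4\right)^{2} + 3 \left(8 - 4\right)\right)} = \sqrt{-263319 + \left(16 + 2 \cdot 4^{2} + 3 \cdot 4\right)} = \sqrt{-263319 + \left(16 + 2 \cdot 16 + 12\right)} = \sqrt{-263319 + \left(16 + 32 + 12\right)} = \sqrt{-263319 + 60} = \sqrt{-263259} = 3 i \sqrt{29251}$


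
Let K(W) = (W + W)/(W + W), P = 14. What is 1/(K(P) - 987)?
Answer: -1/986 ≈ -0.0010142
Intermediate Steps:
K(W) = 1 (K(W) = (2*W)/((2*W)) = (2*W)*(1/(2*W)) = 1)
1/(K(P) - 987) = 1/(1 - 987) = 1/(-986) = -1/986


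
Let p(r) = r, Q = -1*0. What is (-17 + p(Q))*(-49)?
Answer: 833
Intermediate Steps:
Q = 0
(-17 + p(Q))*(-49) = (-17 + 0)*(-49) = -17*(-49) = 833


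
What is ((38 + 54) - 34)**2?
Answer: 3364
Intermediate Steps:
((38 + 54) - 34)**2 = (92 - 34)**2 = 58**2 = 3364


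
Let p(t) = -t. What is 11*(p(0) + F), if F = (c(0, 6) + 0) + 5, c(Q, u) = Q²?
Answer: 55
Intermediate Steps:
F = 5 (F = (0² + 0) + 5 = (0 + 0) + 5 = 0 + 5 = 5)
11*(p(0) + F) = 11*(-1*0 + 5) = 11*(0 + 5) = 11*5 = 55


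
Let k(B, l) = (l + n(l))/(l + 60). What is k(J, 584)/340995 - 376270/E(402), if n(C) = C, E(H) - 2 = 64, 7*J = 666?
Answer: -3442882725563/603902145 ≈ -5701.1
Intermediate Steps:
J = 666/7 (J = (1/7)*666 = 666/7 ≈ 95.143)
E(H) = 66 (E(H) = 2 + 64 = 66)
k(B, l) = 2*l/(60 + l) (k(B, l) = (l + l)/(l + 60) = (2*l)/(60 + l) = 2*l/(60 + l))
k(J, 584)/340995 - 376270/E(402) = (2*584/(60 + 584))/340995 - 376270/66 = (2*584/644)*(1/340995) - 376270*1/66 = (2*584*(1/644))*(1/340995) - 188135/33 = (292/161)*(1/340995) - 188135/33 = 292/54900195 - 188135/33 = -3442882725563/603902145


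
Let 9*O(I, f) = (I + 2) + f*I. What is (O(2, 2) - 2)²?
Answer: 100/81 ≈ 1.2346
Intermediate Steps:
O(I, f) = 2/9 + I/9 + I*f/9 (O(I, f) = ((I + 2) + f*I)/9 = ((2 + I) + I*f)/9 = (2 + I + I*f)/9 = 2/9 + I/9 + I*f/9)
(O(2, 2) - 2)² = ((2/9 + (⅑)*2 + (⅑)*2*2) - 2)² = ((2/9 + 2/9 + 4/9) - 2)² = (8/9 - 2)² = (-10/9)² = 100/81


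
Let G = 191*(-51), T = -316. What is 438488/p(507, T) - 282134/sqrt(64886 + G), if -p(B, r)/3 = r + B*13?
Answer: -438488/18825 - 282134*sqrt(55145)/55145 ≈ -1224.7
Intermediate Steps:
G = -9741
p(B, r) = -39*B - 3*r (p(B, r) = -3*(r + B*13) = -3*(r + 13*B) = -39*B - 3*r)
438488/p(507, T) - 282134/sqrt(64886 + G) = 438488/(-39*507 - 3*(-316)) - 282134/sqrt(64886 - 9741) = 438488/(-19773 + 948) - 282134*sqrt(55145)/55145 = 438488/(-18825) - 282134*sqrt(55145)/55145 = 438488*(-1/18825) - 282134*sqrt(55145)/55145 = -438488/18825 - 282134*sqrt(55145)/55145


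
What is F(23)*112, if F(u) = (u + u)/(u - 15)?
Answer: 644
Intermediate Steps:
F(u) = 2*u/(-15 + u) (F(u) = (2*u)/(-15 + u) = 2*u/(-15 + u))
F(23)*112 = (2*23/(-15 + 23))*112 = (2*23/8)*112 = (2*23*(⅛))*112 = (23/4)*112 = 644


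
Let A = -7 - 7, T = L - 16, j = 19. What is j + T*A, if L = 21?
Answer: -51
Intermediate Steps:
T = 5 (T = 21 - 16 = 5)
A = -14
j + T*A = 19 + 5*(-14) = 19 - 70 = -51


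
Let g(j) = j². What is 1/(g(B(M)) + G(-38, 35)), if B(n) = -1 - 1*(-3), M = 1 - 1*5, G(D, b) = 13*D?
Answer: -1/490 ≈ -0.0020408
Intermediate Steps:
M = -4 (M = 1 - 5 = -4)
B(n) = 2 (B(n) = -1 + 3 = 2)
1/(g(B(M)) + G(-38, 35)) = 1/(2² + 13*(-38)) = 1/(4 - 494) = 1/(-490) = -1/490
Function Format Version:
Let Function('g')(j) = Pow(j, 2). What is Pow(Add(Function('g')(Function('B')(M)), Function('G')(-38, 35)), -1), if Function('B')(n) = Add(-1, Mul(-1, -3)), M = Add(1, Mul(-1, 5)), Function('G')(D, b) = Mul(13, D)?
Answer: Rational(-1, 490) ≈ -0.0020408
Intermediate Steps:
M = -4 (M = Add(1, -5) = -4)
Function('B')(n) = 2 (Function('B')(n) = Add(-1, 3) = 2)
Pow(Add(Function('g')(Function('B')(M)), Function('G')(-38, 35)), -1) = Pow(Add(Pow(2, 2), Mul(13, -38)), -1) = Pow(Add(4, -494), -1) = Pow(-490, -1) = Rational(-1, 490)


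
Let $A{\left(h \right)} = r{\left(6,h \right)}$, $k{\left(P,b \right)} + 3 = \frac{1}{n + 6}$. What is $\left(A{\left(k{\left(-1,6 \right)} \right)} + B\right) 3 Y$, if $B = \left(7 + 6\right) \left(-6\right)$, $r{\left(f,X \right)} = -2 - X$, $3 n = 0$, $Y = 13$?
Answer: $- \frac{6019}{2} \approx -3009.5$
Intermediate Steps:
$n = 0$ ($n = \frac{1}{3} \cdot 0 = 0$)
$k{\left(P,b \right)} = - \frac{17}{6}$ ($k{\left(P,b \right)} = -3 + \frac{1}{0 + 6} = -3 + \frac{1}{6} = - \frac{17}{6}$)
$B = -78$ ($B = 13 \left(-6\right) = -78$)
$A{\left(h \right)} = -2 - h$
$\left(A{\left(k{\left(-1,6 \right)} \right)} + B\right) 3 Y = \left(\left(-2 - - \frac{17}{6}\right) - 78\right) 3 \cdot 13 = \left(\left(-2 + \frac{17}{6}\right) - 78\right) 39 = \left(\frac{5}{6} - 78\right) 39 = \left(- \frac{463}{6}\right) 39 = - \frac{6019}{2}$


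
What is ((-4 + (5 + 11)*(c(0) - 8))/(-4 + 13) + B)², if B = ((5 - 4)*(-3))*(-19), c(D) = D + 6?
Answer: 2809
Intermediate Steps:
c(D) = 6 + D
B = 57 (B = (1*(-3))*(-19) = -3*(-19) = 57)
((-4 + (5 + 11)*(c(0) - 8))/(-4 + 13) + B)² = ((-4 + (5 + 11)*((6 + 0) - 8))/(-4 + 13) + 57)² = ((-4 + 16*(6 - 8))/9 + 57)² = ((-4 + 16*(-2))*(⅑) + 57)² = ((-4 - 32)*(⅑) + 57)² = (-36*⅑ + 57)² = (-4 + 57)² = 53² = 2809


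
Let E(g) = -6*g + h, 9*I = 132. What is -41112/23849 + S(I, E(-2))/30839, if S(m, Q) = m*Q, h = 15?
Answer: -1258408764/735479311 ≈ -1.7110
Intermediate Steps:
I = 44/3 (I = (1/9)*132 = 44/3 ≈ 14.667)
E(g) = 15 - 6*g (E(g) = -6*g + 15 = 15 - 6*g)
S(m, Q) = Q*m
-41112/23849 + S(I, E(-2))/30839 = -41112/23849 + ((15 - 6*(-2))*(44/3))/30839 = -41112*1/23849 + ((15 + 12)*(44/3))*(1/30839) = -41112/23849 + (27*(44/3))*(1/30839) = -41112/23849 + 396*(1/30839) = -41112/23849 + 396/30839 = -1258408764/735479311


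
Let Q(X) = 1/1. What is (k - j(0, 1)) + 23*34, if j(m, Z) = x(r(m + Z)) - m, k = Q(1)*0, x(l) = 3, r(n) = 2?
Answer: 779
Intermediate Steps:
Q(X) = 1
k = 0 (k = 1*0 = 0)
j(m, Z) = 3 - m
(k - j(0, 1)) + 23*34 = (0 - (3 - 1*0)) + 23*34 = (0 - (3 + 0)) + 782 = (0 - 1*3) + 782 = (0 - 3) + 782 = -3 + 782 = 779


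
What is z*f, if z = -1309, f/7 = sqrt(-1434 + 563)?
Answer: -9163*I*sqrt(871) ≈ -2.7043e+5*I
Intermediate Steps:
f = 7*I*sqrt(871) (f = 7*sqrt(-1434 + 563) = 7*sqrt(-871) = 7*(I*sqrt(871)) = 7*I*sqrt(871) ≈ 206.59*I)
z*f = -9163*I*sqrt(871)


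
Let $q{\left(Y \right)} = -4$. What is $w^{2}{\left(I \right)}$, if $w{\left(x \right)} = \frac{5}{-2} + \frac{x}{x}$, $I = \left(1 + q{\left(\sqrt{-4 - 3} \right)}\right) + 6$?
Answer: $\frac{9}{4} \approx 2.25$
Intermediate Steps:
$I = 3$ ($I = \left(1 - 4\right) + 6 = -3 + 6 = 3$)
$w{\left(x \right)} = - \frac{3}{2}$ ($w{\left(x \right)} = 5 \left(- \frac{1}{2}\right) + 1 = - \frac{5}{2} + 1 = - \frac{3}{2}$)
$w^{2}{\left(I \right)} = \left(- \frac{3}{2}\right)^{2} = \frac{9}{4}$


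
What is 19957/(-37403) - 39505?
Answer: -1477625472/37403 ≈ -39506.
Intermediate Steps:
19957/(-37403) - 39505 = 19957*(-1/37403) - 39505 = -19957/37403 - 39505 = -1477625472/37403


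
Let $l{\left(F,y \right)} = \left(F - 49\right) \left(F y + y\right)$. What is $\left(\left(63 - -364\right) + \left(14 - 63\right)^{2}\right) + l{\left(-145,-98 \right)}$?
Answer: $-2734900$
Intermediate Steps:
$l{\left(F,y \right)} = \left(-49 + F\right) \left(y + F y\right)$
$\left(\left(63 - -364\right) + \left(14 - 63\right)^{2}\right) + l{\left(-145,-98 \right)} = \left(\left(63 - -364\right) + \left(14 - 63\right)^{2}\right) - 98 \left(-49 + \left(-145\right)^{2} - -6960\right) = \left(\left(63 + 364\right) + \left(-49\right)^{2}\right) - 98 \left(-49 + 21025 + 6960\right) = \left(427 + 2401\right) - 2737728 = 2828 - 2737728 = -2734900$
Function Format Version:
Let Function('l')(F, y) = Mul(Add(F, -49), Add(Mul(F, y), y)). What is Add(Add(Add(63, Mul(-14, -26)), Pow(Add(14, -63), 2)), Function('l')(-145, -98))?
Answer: -2734900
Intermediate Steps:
Function('l')(F, y) = Mul(Add(-49, F), Add(y, Mul(F, y)))
Add(Add(Add(63, Mul(-14, -26)), Pow(Add(14, -63), 2)), Function('l')(-145, -98)) = Add(Add(Add(63, Mul(-14, -26)), Pow(Add(14, -63), 2)), Mul(-98, Add(-49, Pow(-145, 2), Mul(-48, -145)))) = Add(Add(Add(63, 364), Pow(-49, 2)), Mul(-98, Add(-49, 21025, 6960))) = Add(Add(427, 2401), Mul(-98, 27936)) = Add(2828, -2737728) = -2734900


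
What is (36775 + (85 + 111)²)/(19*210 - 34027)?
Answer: -75191/30037 ≈ -2.5033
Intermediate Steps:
(36775 + (85 + 111)²)/(19*210 - 34027) = (36775 + 196²)/(3990 - 34027) = (36775 + 38416)/(-30037) = 75191*(-1/30037) = -75191/30037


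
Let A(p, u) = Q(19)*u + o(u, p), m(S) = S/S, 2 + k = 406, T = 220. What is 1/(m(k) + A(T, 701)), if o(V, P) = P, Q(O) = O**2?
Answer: 1/253282 ≈ 3.9482e-6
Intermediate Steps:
k = 404 (k = -2 + 406 = 404)
m(S) = 1
A(p, u) = p + 361*u (A(p, u) = 19**2*u + p = 361*u + p = p + 361*u)
1/(m(k) + A(T, 701)) = 1/(1 + (220 + 361*701)) = 1/(1 + (220 + 253061)) = 1/(1 + 253281) = 1/253282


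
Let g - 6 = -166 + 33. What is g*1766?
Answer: -224282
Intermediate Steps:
g = -127 (g = 6 + (-166 + 33) = 6 - 133 = -127)
g*1766 = -127*1766 = -224282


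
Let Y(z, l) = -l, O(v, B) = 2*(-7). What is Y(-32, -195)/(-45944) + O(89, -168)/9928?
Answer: -322397/57016504 ≈ -0.0056545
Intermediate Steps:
O(v, B) = -14
Y(-32, -195)/(-45944) + O(89, -168)/9928 = -1*(-195)/(-45944) - 14/9928 = 195*(-1/45944) - 14*1/9928 = -195/45944 - 7/4964 = -322397/57016504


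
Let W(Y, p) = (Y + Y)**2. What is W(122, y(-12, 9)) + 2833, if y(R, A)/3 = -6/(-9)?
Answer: 62369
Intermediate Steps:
y(R, A) = 2 (y(R, A) = 3*(-6/(-9)) = 3*(-6*(-1/9)) = 3*(2/3) = 2)
W(Y, p) = 4*Y**2 (W(Y, p) = (2*Y)**2 = 4*Y**2)
W(122, y(-12, 9)) + 2833 = 4*122**2 + 2833 = 4*14884 + 2833 = 59536 + 2833 = 62369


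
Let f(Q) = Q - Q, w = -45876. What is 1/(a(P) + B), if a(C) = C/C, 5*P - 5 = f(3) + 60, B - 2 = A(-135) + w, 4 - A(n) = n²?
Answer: -1/64094 ≈ -1.5602e-5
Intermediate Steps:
f(Q) = 0
A(n) = 4 - n²
B = -64095 (B = 2 + ((4 - 1*(-135)²) - 45876) = 2 + ((4 - 1*18225) - 45876) = 2 + ((4 - 18225) - 45876) = 2 + (-18221 - 45876) = 2 - 64097 = -64095)
P = 13 (P = 1 + (0 + 60)/5 = 1 + (⅕)*60 = 1 + 12 = 13)
a(C) = 1
1/(a(P) + B) = 1/(1 - 64095) = 1/(-64094) = -1/64094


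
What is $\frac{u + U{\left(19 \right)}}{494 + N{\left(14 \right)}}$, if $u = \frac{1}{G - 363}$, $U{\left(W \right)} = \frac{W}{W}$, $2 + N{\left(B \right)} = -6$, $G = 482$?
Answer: $\frac{20}{9639} \approx 0.0020749$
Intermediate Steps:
$N{\left(B \right)} = -8$ ($N{\left(B \right)} = -2 - 6 = -8$)
$U{\left(W \right)} = 1$
$u = \frac{1}{119}$ ($u = \frac{1}{482 - 363} = \frac{1}{119} \approx 0.0084034$)
$\frac{u + U{\left(19 \right)}}{494 + N{\left(14 \right)}} = \frac{\frac{1}{119} + 1}{494 - 8} = \frac{120}{119 \cdot 486} = \frac{120}{119} \cdot \frac{1}{486} = \frac{20}{9639}$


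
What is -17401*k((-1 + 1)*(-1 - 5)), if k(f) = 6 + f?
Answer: -104406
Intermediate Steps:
-17401*k((-1 + 1)*(-1 - 5)) = -17401*(6 + (-1 + 1)*(-1 - 5)) = -17401*(6 + 0*(-6)) = -17401*(6 + 0) = -17401*6 = -104406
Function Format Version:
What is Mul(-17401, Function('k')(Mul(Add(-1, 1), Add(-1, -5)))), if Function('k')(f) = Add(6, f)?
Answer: -104406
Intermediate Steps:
Mul(-17401, Function('k')(Mul(Add(-1, 1), Add(-1, -5)))) = Mul(-17401, Add(6, Mul(Add(-1, 1), Add(-1, -5)))) = Mul(-17401, Add(6, Mul(0, -6))) = Mul(-17401, Add(6, 0)) = Mul(-17401, 6) = -104406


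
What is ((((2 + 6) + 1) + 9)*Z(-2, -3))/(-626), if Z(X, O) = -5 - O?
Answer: 18/313 ≈ 0.057508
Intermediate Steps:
((((2 + 6) + 1) + 9)*Z(-2, -3))/(-626) = ((((2 + 6) + 1) + 9)*(-5 - 1*(-3)))/(-626) = (((8 + 1) + 9)*(-5 + 3))*(-1/626) = ((9 + 9)*(-2))*(-1/626) = (18*(-2))*(-1/626) = -36*(-1/626) = 18/313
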